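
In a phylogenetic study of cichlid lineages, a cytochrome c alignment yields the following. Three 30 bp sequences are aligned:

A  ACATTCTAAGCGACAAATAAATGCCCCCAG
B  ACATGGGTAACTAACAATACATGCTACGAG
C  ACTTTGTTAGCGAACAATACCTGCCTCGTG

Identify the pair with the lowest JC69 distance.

A–B: 12/30 differ, p = 0.400, d = 0.572.
A–C: 10/30 differ, p = 0.333, d = 0.441.
B–C: 9/30 differ, p = 0.300, d = 0.383.
The smallest distance is between B and C.

B and C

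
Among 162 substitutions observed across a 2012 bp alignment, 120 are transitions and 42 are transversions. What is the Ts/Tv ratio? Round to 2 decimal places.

R = 120/42 = 2.857142… ≈ 2.86 (to 2 d.p.).

2.86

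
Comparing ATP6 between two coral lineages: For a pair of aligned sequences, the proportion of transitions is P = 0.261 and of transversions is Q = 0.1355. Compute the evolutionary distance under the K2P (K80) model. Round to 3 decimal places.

Under the Kimura two-parameter model, d = −½ ln(1 − 2P − Q) − ¼ ln(1 − 2Q).
1 − 2P − Q = 0.3425, giving −½ ln(0.3425) = 0.535742.
1 − 2Q = 0.729, giving −¼ ln(0.729) = 0.079020.
d = 0.535742 + 0.079020 = 0.614762.

0.615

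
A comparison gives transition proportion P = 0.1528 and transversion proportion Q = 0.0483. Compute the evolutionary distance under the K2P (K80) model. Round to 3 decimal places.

Under the Kimura two-parameter model, d = −½ ln(1 − 2P − Q) − ¼ ln(1 − 2Q).
1 − 2P − Q = 0.6461, giving −½ ln(0.6461) = 0.218400.
1 − 2Q = 0.9034, giving −¼ ln(0.9034) = 0.025397.
d = 0.218400 + 0.025397 = 0.243797.

0.244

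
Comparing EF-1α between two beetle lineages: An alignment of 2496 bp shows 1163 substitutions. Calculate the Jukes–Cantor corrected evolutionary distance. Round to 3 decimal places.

0.728

p = 1163/2496 ≈ 0.465946.
d = −(3/4) ln(1 − 4p/3) = −0.75 ln(1 − 0.621261) = −0.75 ln(0.378739)
  = −0.75 × (-0.970908) = 0.728181 substitutions/site.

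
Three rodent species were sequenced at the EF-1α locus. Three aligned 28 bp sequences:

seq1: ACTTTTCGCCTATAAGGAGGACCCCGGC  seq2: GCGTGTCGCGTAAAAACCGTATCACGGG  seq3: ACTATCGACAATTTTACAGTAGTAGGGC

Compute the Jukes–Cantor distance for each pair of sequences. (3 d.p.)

d(seq1,seq2) = 0.635, d(seq1,seq3) = 1.076, d(seq2,seq3) = 1.459

seq1–seq2: 12/28 sites differ → p ≈ 0.428571, d = −0.75 ln(1 − 0.571428) = 0.635472 ≈ 0.635.
seq1–seq3: 16/28 sites differ → p ≈ 0.571429, d = −0.75 ln(1 − 0.761905) = 1.076314 ≈ 1.076.
seq2–seq3: 18/28 sites differ → p ≈ 0.642857, d = −0.75 ln(1 − 0.857143) = 1.459433 ≈ 1.459.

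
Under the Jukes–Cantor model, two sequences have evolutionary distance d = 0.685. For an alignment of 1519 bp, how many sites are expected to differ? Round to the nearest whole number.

Invert JC69: p = (3/4)(1 − e^(−4d/3)) = 0.75 × (1 − e^(-0.913333)) = 0.75 × (1 − 0.401185) = 0.449111.
Expected differing sites = pL ≈ 0.449111 × 1519 = 682.199609 ≈ 682.

682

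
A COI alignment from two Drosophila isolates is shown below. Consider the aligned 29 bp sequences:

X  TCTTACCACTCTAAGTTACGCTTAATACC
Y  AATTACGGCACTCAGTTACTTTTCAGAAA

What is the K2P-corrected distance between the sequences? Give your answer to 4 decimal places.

0.6221

Of 29 sites, 2 differences are transitions and 10 are transversions, so P = 2/29 ≈ 0.068966 and Q = 10/29 ≈ 0.344828.
Under the Kimura two-parameter model, d = −½ ln(1 − 2P − Q) − ¼ ln(1 − 2Q).
1 − 2P − Q = 0.51724, giving −½ ln(0.51724) = 0.329624.
1 − 2Q = 0.310344, giving −¼ ln(0.310344) = 0.292518.
d = 0.329624 + 0.292518 = 0.622142.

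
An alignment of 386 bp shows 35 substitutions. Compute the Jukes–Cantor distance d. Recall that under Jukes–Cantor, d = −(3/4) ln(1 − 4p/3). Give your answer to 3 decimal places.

0.097

p = 35/386 ≈ 0.090674.
d = −(3/4) ln(1 − 4p/3) = −0.75 ln(1 − 0.120899) = −0.75 ln(0.879101)
  = −0.75 × (-0.128855) = 0.096641 substitutions/site.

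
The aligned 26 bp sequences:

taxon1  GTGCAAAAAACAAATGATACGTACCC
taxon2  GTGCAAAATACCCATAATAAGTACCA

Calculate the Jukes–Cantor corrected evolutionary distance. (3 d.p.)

The sequences differ at 6 of 26 sites (9, 12, 13, 16, 20, 26), so p = 6/26 ≈ 0.230769.
d = −(3/4) ln(1 − 4p/3) = −0.75 ln(1 − 0.307692) = −0.75 ln(0.692308)
  = −0.75 × (-0.367724) = 0.275793 substitutions/site.

0.276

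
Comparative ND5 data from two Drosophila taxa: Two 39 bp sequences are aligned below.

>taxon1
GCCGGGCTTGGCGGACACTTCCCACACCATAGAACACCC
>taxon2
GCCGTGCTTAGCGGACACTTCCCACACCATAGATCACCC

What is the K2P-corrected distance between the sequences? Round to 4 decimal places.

0.0812

Of 39 sites, 1 differences are transitions and 2 are transversions, so P = 1/39 ≈ 0.025641 and Q = 2/39 ≈ 0.051282.
Under the Kimura two-parameter model, d = −½ ln(1 − 2P − Q) − ¼ ln(1 − 2Q).
1 − 2P − Q = 0.897436, giving −½ ln(0.897436) = 0.054107.
1 − 2Q = 0.897436, giving −¼ ln(0.897436) = 0.027053.
d = 0.054107 + 0.027053 = 0.081160.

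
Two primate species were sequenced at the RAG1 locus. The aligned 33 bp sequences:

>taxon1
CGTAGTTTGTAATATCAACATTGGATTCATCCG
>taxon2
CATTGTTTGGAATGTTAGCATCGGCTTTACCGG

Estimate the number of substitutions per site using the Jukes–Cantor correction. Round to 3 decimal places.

0.441

The sequences differ at 11 of 33 sites, so p = 11/33 ≈ 0.333333.
d = −(3/4) ln(1 − 4p/3) = −0.75 ln(1 − 0.444444) = −0.75 ln(0.555556)
  = −0.75 × (-0.587786) = 0.440840 substitutions/site.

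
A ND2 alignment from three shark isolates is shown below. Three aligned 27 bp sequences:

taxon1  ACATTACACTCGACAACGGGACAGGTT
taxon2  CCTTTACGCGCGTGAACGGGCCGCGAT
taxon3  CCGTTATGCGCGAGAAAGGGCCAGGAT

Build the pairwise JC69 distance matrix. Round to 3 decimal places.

d(taxon1,taxon2) = 0.511, d(taxon1,taxon3) = 0.441, d(taxon2,taxon3) = 0.264

taxon1–taxon2: 10/27 sites differ → p ≈ 0.37037, d = −0.75 ln(1 − 0.493827) = 0.510658 ≈ 0.511.
taxon1–taxon3: 9/27 sites differ → p ≈ 0.333333, d = −0.75 ln(1 − 0.444444) = 0.440839 ≈ 0.441.
taxon2–taxon3: 6/27 sites differ → p ≈ 0.222222, d = −0.75 ln(1 − 0.296296) = 0.263548 ≈ 0.264.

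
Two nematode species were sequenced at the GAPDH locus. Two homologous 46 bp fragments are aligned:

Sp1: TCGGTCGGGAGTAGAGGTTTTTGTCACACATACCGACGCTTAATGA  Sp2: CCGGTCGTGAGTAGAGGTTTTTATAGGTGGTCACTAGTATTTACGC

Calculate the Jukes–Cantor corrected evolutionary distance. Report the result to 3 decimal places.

0.553

The sequences differ at 18 of 46 sites, so p = 18/46 ≈ 0.391304.
d = −(3/4) ln(1 − 4p/3) = −0.75 ln(1 − 0.521739) = −0.75 ln(0.478261)
  = −0.75 × (-0.737599) = 0.553199 substitutions/site.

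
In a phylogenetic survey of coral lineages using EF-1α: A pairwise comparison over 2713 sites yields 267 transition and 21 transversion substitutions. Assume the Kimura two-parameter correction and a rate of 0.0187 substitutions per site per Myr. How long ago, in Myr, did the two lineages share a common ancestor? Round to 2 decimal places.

P = 267/2713 ≈ 0.098415 and Q = 21/2713 ≈ 0.007741.
Under the Kimura two-parameter model, d = −½ ln(1 − 2P − Q) − ¼ ln(1 − 2Q).
1 − 2P − Q = 0.795429, giving −½ ln(0.795429) = 0.114437.
1 − 2Q = 0.984518, giving −¼ ln(0.984518) = 0.003901.
d = 0.114437 + 0.003901 = 0.118338.
Under a molecular clock d = 2μt, so t = d/(2μ) = 0.118338 / (2 × 0.0187) = 3.16 Myr.

3.16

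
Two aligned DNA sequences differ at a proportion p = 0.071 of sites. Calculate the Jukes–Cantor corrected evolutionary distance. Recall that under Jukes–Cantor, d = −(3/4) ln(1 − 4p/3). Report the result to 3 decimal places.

d = −(3/4) ln(1 − 4p/3) = −0.75 ln(1 − 0.094667) = −0.75 ln(0.905333)
  = −0.75 × (-0.099452) = 0.074589 substitutions/site.

0.075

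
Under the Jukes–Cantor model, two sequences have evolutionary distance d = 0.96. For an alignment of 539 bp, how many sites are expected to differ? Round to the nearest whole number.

292

Invert JC69: p = (3/4)(1 − e^(−4d/3)) = 0.75 × (1 − e^(-1.28)) = 0.75 × (1 − 0.278037) = 0.541472.
Expected differing sites = pL ≈ 0.541472 × 539 = 291.853408 ≈ 292.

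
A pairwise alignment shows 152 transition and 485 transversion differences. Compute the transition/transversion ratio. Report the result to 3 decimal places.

R = 152/485 = 0.313402… ≈ 0.313 (to 3 d.p.).

0.313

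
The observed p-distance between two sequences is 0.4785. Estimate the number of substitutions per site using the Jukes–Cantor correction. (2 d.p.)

d = −(3/4) ln(1 − 4p/3) = −0.75 ln(1 − 0.638) = −0.75 ln(0.362)
  = −0.75 × (-1.016111) = 0.762083 substitutions/site.

0.76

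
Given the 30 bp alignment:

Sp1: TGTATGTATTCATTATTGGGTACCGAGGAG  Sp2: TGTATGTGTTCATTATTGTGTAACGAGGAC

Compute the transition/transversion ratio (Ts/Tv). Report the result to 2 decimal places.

Transitions are A↔G and C↔T; transversions are all other mismatches.
Transitions: 1. Transversions: 3.
R = 1/3 = 0.333333… ≈ 0.33 (to 2 d.p.).

0.33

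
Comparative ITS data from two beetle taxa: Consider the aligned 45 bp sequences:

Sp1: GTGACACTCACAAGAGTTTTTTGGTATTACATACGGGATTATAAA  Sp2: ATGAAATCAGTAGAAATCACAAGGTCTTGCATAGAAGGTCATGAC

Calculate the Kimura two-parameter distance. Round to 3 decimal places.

Of 45 sites, 16 differences are transitions and 8 are transversions, so P = 16/45 ≈ 0.355556 and Q = 8/45 ≈ 0.177778.
Under the Kimura two-parameter model, d = −½ ln(1 − 2P − Q) − ¼ ln(1 − 2Q).
1 − 2P − Q = 0.11111, giving −½ ln(0.11111) = 1.098617.
1 − 2Q = 0.644444, giving −¼ ln(0.644444) = 0.109842.
d = 1.098617 + 0.109842 = 1.208459.

1.208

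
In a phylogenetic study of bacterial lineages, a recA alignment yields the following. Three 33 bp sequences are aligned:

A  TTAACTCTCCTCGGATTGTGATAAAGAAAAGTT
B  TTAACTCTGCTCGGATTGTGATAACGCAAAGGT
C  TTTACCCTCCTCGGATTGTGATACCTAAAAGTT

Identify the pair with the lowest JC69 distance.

A and B

A–B: 4/33 differ, p = 0.121, d = 0.132.
A–C: 5/33 differ, p = 0.152, d = 0.169.
B–C: 7/33 differ, p = 0.212, d = 0.249.
The smallest distance is between A and B.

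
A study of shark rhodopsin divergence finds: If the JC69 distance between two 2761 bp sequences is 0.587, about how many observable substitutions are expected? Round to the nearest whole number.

1124

Invert JC69: p = (3/4)(1 − e^(−4d/3)) = 0.75 × (1 − e^(-0.782667)) = 0.75 × (1 − 0.457185) = 0.407111.
Expected differing sites = pL ≈ 0.407111 × 2761 = 1124.033471 ≈ 1124.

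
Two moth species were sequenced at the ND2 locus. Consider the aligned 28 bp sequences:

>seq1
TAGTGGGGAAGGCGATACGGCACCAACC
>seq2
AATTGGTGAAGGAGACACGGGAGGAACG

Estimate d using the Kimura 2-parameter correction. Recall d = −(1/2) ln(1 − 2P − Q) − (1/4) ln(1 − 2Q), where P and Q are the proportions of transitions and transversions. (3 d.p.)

0.433

Of 28 sites, 1 differences are transitions and 8 are transversions, so P = 1/28 ≈ 0.035714 and Q = 8/28 ≈ 0.285714.
Under the Kimura two-parameter model, d = −½ ln(1 − 2P − Q) − ¼ ln(1 − 2Q).
1 − 2P − Q = 0.642858, giving −½ ln(0.642858) = 0.220916.
1 − 2Q = 0.428572, giving −¼ ln(0.428572) = 0.211824.
d = 0.220916 + 0.211824 = 0.432740.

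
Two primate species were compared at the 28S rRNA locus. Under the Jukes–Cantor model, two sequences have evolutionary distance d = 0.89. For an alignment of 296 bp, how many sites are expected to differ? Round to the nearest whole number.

154

Invert JC69: p = (3/4)(1 − e^(−4d/3)) = 0.75 × (1 − e^(-1.186667)) = 0.75 × (1 − 0.305237) = 0.521072.
Expected differing sites = pL ≈ 0.521072 × 296 = 154.237312 ≈ 154.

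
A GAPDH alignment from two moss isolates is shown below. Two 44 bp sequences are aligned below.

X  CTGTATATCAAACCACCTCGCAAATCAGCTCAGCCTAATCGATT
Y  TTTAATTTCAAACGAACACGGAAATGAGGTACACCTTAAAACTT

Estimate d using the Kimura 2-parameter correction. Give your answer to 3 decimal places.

0.611

Of 44 sites, 3 differences are transitions and 15 are transversions, so P = 3/44 ≈ 0.068182 and Q = 15/44 ≈ 0.340909.
Under the Kimura two-parameter model, d = −½ ln(1 − 2P − Q) − ¼ ln(1 − 2Q).
1 − 2P − Q = 0.522727, giving −½ ln(0.522727) = 0.324348.
1 − 2Q = 0.318182, giving −¼ ln(0.318182) = 0.286283.
d = 0.324348 + 0.286283 = 0.610631.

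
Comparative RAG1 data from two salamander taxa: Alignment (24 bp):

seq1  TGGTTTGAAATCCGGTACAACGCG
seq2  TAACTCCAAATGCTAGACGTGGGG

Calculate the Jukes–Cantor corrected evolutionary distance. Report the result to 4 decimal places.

0.9607

The sequences differ at 13 of 24 sites, so p = 13/24 ≈ 0.541667.
d = −(3/4) ln(1 − 4p/3) = −0.75 ln(1 − 0.722223) = −0.75 ln(0.277777)
  = −0.75 × (-1.280937) = 0.960703 substitutions/site.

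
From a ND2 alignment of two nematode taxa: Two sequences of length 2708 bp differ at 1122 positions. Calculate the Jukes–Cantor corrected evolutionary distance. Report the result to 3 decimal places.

0.603

p = 1122/2708 ≈ 0.414328.
d = −(3/4) ln(1 − 4p/3) = −0.75 ln(1 − 0.552437) = −0.75 ln(0.447563)
  = −0.75 × (-0.803938) = 0.602954 substitutions/site.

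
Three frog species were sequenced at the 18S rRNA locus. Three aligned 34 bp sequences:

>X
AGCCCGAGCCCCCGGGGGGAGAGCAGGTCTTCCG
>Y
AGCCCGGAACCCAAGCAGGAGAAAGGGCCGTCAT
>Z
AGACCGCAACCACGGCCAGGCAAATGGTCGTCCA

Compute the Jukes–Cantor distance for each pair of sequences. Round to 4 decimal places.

X–Y: 14/34 sites differ → p ≈ 0.411765, d = −0.75 ln(1 − 0.54902) = 0.597249 ≈ 0.5972.
X–Z: 15/34 sites differ → p ≈ 0.441176, d = −0.75 ln(1 − 0.588235) = 0.665477 ≈ 0.6655.
Y–Z: 13/34 sites differ → p ≈ 0.382353, d = −0.75 ln(1 − 0.509804) = 0.534712 ≈ 0.5347.

d(X,Y) = 0.5972, d(X,Z) = 0.6655, d(Y,Z) = 0.5347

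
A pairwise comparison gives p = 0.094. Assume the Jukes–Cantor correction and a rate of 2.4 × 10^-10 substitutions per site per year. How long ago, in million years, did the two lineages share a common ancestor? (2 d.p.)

d = −(3/4) ln(1 − 4p/3) = −0.75 ln(1 − 0.125333) = −0.75 ln(0.874667)
  = −0.75 × (-0.133912) = 0.100434 substitutions/site.
Under a molecular clock d = 2μt, so t = d/(2μ) = 0.100434 / (2 × 2.4 × 10^-10) = 209.24 million years.

209.24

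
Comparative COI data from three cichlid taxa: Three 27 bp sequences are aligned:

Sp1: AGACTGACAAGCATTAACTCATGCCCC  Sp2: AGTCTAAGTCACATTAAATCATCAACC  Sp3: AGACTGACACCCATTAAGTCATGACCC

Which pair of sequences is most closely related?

Sp1 and Sp3

Sp1–Sp2: 10/27 differ, p = 0.370, d = 0.511.
Sp1–Sp3: 4/27 differ, p = 0.148, d = 0.165.
Sp2–Sp3: 8/27 differ, p = 0.296, d = 0.377.
The smallest distance is between Sp1 and Sp3.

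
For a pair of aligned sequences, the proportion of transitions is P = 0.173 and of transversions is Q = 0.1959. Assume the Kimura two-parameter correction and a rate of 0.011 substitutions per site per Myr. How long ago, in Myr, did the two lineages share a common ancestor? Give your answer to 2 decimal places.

Under the Kimura two-parameter model, d = −½ ln(1 − 2P − Q) − ¼ ln(1 − 2Q).
1 − 2P − Q = 0.4581, giving −½ ln(0.4581) = 0.390334.
1 − 2Q = 0.6082, giving −¼ ln(0.6082) = 0.124313.
d = 0.390334 + 0.124313 = 0.514647.
Under a molecular clock d = 2μt, so t = d/(2μ) = 0.514647 / (2 × 0.011) = 23.39 Myr.

23.39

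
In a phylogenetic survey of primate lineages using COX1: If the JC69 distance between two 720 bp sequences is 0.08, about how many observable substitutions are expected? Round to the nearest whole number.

Invert JC69: p = (3/4)(1 − e^(−4d/3)) = 0.75 × (1 − e^(-0.106667)) = 0.75 × (1 − 0.898825) = 0.075881.
Expected differing sites = pL ≈ 0.075881 × 720 = 54.63432 ≈ 55.

55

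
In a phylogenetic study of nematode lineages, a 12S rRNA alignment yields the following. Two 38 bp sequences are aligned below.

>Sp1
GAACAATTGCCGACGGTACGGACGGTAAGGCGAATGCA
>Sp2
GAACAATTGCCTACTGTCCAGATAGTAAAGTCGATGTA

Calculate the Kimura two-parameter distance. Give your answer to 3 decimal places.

Of 38 sites, 7 differences are transitions and 4 are transversions, so P = 7/38 ≈ 0.184211 and Q = 4/38 ≈ 0.105263.
Under the Kimura two-parameter model, d = −½ ln(1 − 2P − Q) − ¼ ln(1 − 2Q).
1 − 2P − Q = 0.526315, giving −½ ln(0.526315) = 0.320928.
1 − 2Q = 0.789474, giving −¼ ln(0.789474) = 0.059097.
d = 0.320928 + 0.059097 = 0.380025.

0.380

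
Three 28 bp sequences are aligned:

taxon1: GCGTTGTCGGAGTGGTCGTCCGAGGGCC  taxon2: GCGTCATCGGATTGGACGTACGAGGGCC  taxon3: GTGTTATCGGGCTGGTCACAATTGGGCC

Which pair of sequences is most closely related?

taxon1–taxon2: 5/28 differ, p = 0.179, d = 0.204.
taxon1–taxon3: 10/28 differ, p = 0.357, d = 0.485.
taxon2–taxon3: 10/28 differ, p = 0.357, d = 0.485.
The smallest distance is between taxon1 and taxon2.

taxon1 and taxon2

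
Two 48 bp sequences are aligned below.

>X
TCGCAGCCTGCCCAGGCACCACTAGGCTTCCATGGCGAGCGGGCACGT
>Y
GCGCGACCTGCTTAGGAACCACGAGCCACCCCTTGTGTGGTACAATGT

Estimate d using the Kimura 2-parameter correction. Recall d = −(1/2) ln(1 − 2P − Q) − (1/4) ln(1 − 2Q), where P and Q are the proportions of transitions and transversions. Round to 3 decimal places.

Of 48 sites, 8 differences are transitions and 12 are transversions, so P = 8/48 ≈ 0.166667 and Q = 12/48 = 0.25.
Under the Kimura two-parameter model, d = −½ ln(1 − 2P − Q) − ¼ ln(1 − 2Q).
1 − 2P − Q = 0.416666, giving −½ ln(0.416666) = 0.437735.
1 − 2Q = 0.5, giving −¼ ln(0.5) = 0.173287.
d = 0.437735 + 0.173287 = 0.611022.

0.611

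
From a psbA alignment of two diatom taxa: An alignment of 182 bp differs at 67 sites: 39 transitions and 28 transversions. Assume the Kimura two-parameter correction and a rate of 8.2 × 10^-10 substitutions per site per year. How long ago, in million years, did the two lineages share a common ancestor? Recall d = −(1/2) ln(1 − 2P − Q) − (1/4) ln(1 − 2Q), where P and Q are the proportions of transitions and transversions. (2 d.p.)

322.30

P = 39/182 ≈ 0.214286 and Q = 28/182 ≈ 0.153846.
Under the Kimura two-parameter model, d = −½ ln(1 − 2P − Q) − ¼ ln(1 − 2Q).
1 − 2P − Q = 0.417582, giving −½ ln(0.417582) = 0.436637.
1 − 2Q = 0.692308, giving −¼ ln(0.692308) = 0.091931.
d = 0.436637 + 0.091931 = 0.528568.
Under a molecular clock d = 2μt, so t = d/(2μ) = 0.528568 / (2 × 8.2 × 10^-10) = 322.30 million years.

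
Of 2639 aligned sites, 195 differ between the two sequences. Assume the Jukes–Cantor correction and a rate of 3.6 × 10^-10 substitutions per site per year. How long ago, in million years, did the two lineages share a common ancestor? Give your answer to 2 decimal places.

p = 195/2639 ≈ 0.073892.
d = −(3/4) ln(1 − 4p/3) = −0.75 ln(1 − 0.098523) = −0.75 ln(0.901477)
  = −0.75 × (-0.103721) = 0.077791 substitutions/site.
Under a molecular clock d = 2μt, so t = d/(2μ) = 0.077791 / (2 × 3.6 × 10^-10) = 108.04 million years.

108.04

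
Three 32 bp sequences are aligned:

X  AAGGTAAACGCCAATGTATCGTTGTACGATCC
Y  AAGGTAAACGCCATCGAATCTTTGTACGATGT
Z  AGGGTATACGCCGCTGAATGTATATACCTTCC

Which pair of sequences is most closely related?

X–Y: 6/32 differ, p = 0.188, d = 0.216.
X–Z: 11/32 differ, p = 0.344, d = 0.460.
Y–Z: 12/32 differ, p = 0.375, d = 0.520.
The smallest distance is between X and Y.

X and Y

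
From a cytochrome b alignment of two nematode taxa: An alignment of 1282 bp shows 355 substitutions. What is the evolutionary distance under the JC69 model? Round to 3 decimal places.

0.346

p = 355/1282 ≈ 0.276911.
d = −(3/4) ln(1 − 4p/3) = −0.75 ln(1 − 0.369215) = −0.75 ln(0.630785)
  = −0.75 × (-0.460790) = 0.345593 substitutions/site.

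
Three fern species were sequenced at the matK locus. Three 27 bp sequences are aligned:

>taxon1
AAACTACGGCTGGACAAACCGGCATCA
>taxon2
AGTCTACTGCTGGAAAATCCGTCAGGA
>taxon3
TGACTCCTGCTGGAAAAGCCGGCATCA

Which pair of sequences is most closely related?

taxon1 and taxon3

taxon1–taxon2: 8/27 differ, p = 0.296, d = 0.377.
taxon1–taxon3: 6/27 differ, p = 0.222, d = 0.264.
taxon2–taxon3: 7/27 differ, p = 0.259, d = 0.318.
The smallest distance is between taxon1 and taxon3.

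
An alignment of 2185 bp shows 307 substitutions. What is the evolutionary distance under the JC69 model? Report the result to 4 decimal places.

0.1556

p = 307/2185 ≈ 0.140503.
d = −(3/4) ln(1 − 4p/3) = −0.75 ln(1 − 0.187337) = −0.75 ln(0.812663)
  = −0.75 × (-0.207439) = 0.155579 substitutions/site.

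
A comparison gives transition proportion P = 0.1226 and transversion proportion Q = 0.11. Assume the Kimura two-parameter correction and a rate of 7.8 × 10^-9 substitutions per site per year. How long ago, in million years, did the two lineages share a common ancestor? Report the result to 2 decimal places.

Under the Kimura two-parameter model, d = −½ ln(1 − 2P − Q) − ¼ ln(1 − 2Q).
1 − 2P − Q = 0.6448, giving −½ ln(0.6448) = 0.219408.
1 − 2Q = 0.78, giving −¼ ln(0.78) = 0.062115.
d = 0.219408 + 0.062115 = 0.281523.
Under a molecular clock d = 2μt, so t = d/(2μ) = 0.281523 / (2 × 7.8 × 10^-9) = 18.05 million years.

18.05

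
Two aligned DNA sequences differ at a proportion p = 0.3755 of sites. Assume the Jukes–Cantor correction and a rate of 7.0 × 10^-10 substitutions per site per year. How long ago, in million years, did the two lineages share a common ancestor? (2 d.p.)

d = −(3/4) ln(1 − 4p/3) = −0.75 ln(1 − 0.500667) = −0.75 ln(0.499333)
  = −0.75 × (-0.694482) = 0.520862 substitutions/site.
Under a molecular clock d = 2μt, so t = d/(2μ) = 0.520862 / (2 × 7.0 × 10^-10) = 372.04 million years.

372.04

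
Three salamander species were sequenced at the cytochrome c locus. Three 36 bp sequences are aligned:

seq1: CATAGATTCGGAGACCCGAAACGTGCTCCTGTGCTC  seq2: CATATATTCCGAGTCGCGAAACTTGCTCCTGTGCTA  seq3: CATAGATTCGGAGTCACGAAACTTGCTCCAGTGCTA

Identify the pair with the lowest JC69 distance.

seq1–seq2: 6/36 differ, p = 0.167, d = 0.188.
seq1–seq3: 5/36 differ, p = 0.139, d = 0.154.
seq2–seq3: 4/36 differ, p = 0.111, d = 0.120.
The smallest distance is between seq2 and seq3.

seq2 and seq3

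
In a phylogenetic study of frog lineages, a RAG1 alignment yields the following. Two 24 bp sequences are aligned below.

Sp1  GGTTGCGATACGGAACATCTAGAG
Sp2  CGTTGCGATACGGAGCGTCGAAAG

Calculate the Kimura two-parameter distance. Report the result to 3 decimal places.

Of 24 sites, 3 differences are transitions and 2 are transversions, so P = 3/24 = 0.125 and Q = 2/24 ≈ 0.083333.
Under the Kimura two-parameter model, d = −½ ln(1 − 2P − Q) − ¼ ln(1 − 2Q).
1 − 2P − Q = 0.666667, giving −½ ln(0.666667) = 0.202732.
1 − 2Q = 0.833334, giving −¼ ln(0.833334) = 0.045580.
d = 0.202732 + 0.045580 = 0.248312.

0.248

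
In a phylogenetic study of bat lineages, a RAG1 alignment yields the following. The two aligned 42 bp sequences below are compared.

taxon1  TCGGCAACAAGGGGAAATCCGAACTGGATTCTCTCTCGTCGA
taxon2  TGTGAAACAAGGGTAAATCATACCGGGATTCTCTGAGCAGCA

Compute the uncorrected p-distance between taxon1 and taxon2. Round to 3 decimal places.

The sequences differ at 15 of 42 positions.
p = 15/42 = 0.357142… ≈ 0.357 (to 3 d.p.).

0.357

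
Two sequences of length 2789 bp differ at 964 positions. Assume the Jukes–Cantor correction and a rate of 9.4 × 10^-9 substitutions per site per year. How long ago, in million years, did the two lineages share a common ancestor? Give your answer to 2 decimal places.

p = 964/2789 ≈ 0.345644.
d = −(3/4) ln(1 − 4p/3) = −0.75 ln(1 − 0.460859) = −0.75 ln(0.539141)
  = −0.75 × (-0.617778) = 0.463334 substitutions/site.
Under a molecular clock d = 2μt, so t = d/(2μ) = 0.463334 / (2 × 9.4 × 10^-9) = 24.65 million years.

24.65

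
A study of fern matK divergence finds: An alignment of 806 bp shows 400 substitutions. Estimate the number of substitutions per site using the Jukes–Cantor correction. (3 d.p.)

0.813

p = 400/806 ≈ 0.496278.
d = −(3/4) ln(1 − 4p/3) = −0.75 ln(1 − 0.661704) = −0.75 ln(0.338296)
  = −0.75 × (-1.083834) = 0.812876 substitutions/site.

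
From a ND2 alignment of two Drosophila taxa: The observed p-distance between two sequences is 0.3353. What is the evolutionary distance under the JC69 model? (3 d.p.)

d = −(3/4) ln(1 − 4p/3) = −0.75 ln(1 − 0.447067) = −0.75 ln(0.552933)
  = −0.75 × (-0.592518) = 0.444389 substitutions/site.

0.444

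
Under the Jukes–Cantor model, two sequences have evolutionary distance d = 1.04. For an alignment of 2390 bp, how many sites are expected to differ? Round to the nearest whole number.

1345

Invert JC69: p = (3/4)(1 − e^(−4d/3)) = 0.75 × (1 − e^(-1.386667)) = 0.75 × (1 − 0.249907) = 0.562570.
Expected differing sites = pL ≈ 0.562570 × 2390 = 1344.5423 ≈ 1345.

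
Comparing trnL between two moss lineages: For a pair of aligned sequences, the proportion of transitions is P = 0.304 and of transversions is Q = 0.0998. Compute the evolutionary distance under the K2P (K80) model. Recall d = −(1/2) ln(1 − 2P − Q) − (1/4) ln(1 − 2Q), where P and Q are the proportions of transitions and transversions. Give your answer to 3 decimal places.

0.671

Under the Kimura two-parameter model, d = −½ ln(1 − 2P − Q) − ¼ ln(1 − 2Q).
1 − 2P − Q = 0.2922, giving −½ ln(0.2922) = 0.615158.
1 − 2Q = 0.8004, giving −¼ ln(0.8004) = 0.055661.
d = 0.615158 + 0.055661 = 0.670819.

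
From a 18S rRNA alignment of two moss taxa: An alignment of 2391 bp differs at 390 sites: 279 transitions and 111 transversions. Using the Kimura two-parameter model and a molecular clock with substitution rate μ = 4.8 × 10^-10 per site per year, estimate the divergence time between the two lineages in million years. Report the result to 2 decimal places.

196.33

P = 279/2391 ≈ 0.116688 and Q = 111/2391 ≈ 0.046424.
Under the Kimura two-parameter model, d = −½ ln(1 − 2P − Q) − ¼ ln(1 − 2Q).
1 − 2P − Q = 0.7202, giving −½ ln(0.7202) = 0.164113.
1 − 2Q = 0.907152, giving −¼ ln(0.907152) = 0.024361.
d = 0.164113 + 0.024361 = 0.188474.
Under a molecular clock d = 2μt, so t = d/(2μ) = 0.188474 / (2 × 4.8 × 10^-10) = 196.33 million years.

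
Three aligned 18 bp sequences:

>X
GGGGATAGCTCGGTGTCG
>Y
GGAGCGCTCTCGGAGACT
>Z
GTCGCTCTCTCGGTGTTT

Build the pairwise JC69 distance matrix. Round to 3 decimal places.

X–Y: 8/18 sites differ → p ≈ 0.444444, d = −0.75 ln(1 − 0.592592) = 0.673455 ≈ 0.673.
X–Z: 7/18 sites differ → p ≈ 0.388889, d = −0.75 ln(1 − 0.518519) = 0.548166 ≈ 0.548.
Y–Z: 6/18 sites differ → p ≈ 0.333333, d = −0.75 ln(1 − 0.444444) = 0.440839 ≈ 0.441.

d(X,Y) = 0.673, d(X,Z) = 0.548, d(Y,Z) = 0.441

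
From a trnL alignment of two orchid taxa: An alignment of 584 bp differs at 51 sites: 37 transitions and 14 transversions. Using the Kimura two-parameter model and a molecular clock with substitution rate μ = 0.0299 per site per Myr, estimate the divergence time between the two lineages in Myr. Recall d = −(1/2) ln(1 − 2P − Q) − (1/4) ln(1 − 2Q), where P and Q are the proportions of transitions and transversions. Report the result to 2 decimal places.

1.57

P = 37/584 ≈ 0.063356 and Q = 14/584 ≈ 0.023973.
Under the Kimura two-parameter model, d = −½ ln(1 − 2P − Q) − ¼ ln(1 − 2Q).
1 − 2P − Q = 0.849315, giving −½ ln(0.849315) = 0.081663.
1 − 2Q = 0.952054, giving −¼ ln(0.952054) = 0.012283.
d = 0.081663 + 0.012283 = 0.093946.
Under a molecular clock d = 2μt, so t = d/(2μ) = 0.093946 / (2 × 0.0299) = 1.57 Myr.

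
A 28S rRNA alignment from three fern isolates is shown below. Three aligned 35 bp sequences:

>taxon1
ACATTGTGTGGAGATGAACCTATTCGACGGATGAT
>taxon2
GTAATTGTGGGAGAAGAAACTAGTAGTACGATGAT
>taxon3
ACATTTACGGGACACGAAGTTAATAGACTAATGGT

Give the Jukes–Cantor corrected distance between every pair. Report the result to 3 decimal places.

taxon1–taxon2: 14/35 sites differ → p = 0.4, d = −0.75 ln(1 − 0.533333) = 0.571605 ≈ 0.572.
taxon1–taxon3: 13/35 sites differ → p ≈ 0.371429, d = −0.75 ln(1 − 0.495239) = 0.512753 ≈ 0.513.
taxon2–taxon3: 15/35 sites differ → p ≈ 0.428571, d = −0.75 ln(1 − 0.571428) = 0.635472 ≈ 0.635.

d(taxon1,taxon2) = 0.572, d(taxon1,taxon3) = 0.513, d(taxon2,taxon3) = 0.635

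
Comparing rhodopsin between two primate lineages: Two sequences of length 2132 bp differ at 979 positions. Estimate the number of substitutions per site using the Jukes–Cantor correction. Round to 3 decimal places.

p = 979/2132 ≈ 0.459193.
d = −(3/4) ln(1 − 4p/3) = −0.75 ln(1 − 0.612257) = −0.75 ln(0.387743)
  = −0.75 × (-0.947413) = 0.710560 substitutions/site.

0.711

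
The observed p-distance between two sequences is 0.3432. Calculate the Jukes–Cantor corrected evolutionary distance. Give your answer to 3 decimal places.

d = −(3/4) ln(1 − 4p/3) = −0.75 ln(1 − 0.4576) = −0.75 ln(0.5424)
  = −0.75 × (-0.611752) = 0.458814 substitutions/site.

0.459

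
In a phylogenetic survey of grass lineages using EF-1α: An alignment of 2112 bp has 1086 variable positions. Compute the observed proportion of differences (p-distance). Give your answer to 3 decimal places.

0.514

p = 1086/2112 = 0.514204… ≈ 0.514 (to 3 d.p.).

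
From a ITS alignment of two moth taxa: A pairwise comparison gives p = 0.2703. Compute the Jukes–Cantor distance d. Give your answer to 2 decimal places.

d = −(3/4) ln(1 − 4p/3) = −0.75 ln(1 − 0.3604) = −0.75 ln(0.6396)
  = −0.75 × (-0.446912) = 0.335184 substitutions/site.

0.34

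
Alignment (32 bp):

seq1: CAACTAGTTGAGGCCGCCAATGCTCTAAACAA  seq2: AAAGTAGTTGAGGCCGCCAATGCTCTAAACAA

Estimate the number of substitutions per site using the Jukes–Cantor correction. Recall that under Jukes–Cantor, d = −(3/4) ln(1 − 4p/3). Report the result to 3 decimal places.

0.065

The sequences differ at 2 of 32 sites (1, 4), so p = 2/32 = 0.0625.
d = −(3/4) ln(1 − 4p/3) = −0.75 ln(1 − 0.083333) = −0.75 ln(0.916667)
  = −0.75 × (-0.087011) = 0.065258 substitutions/site.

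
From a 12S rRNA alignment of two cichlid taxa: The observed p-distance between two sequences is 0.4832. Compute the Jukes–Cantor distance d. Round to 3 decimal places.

0.775

d = −(3/4) ln(1 − 4p/3) = −0.75 ln(1 − 0.644267) = −0.75 ln(0.355733)
  = −0.75 × (-1.033575) = 0.775181 substitutions/site.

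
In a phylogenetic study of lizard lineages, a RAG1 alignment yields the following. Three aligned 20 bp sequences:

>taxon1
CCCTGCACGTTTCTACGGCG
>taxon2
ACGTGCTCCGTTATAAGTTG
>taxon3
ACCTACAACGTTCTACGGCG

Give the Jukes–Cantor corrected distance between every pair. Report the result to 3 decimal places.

taxon1–taxon2: 9/20 sites differ → p = 0.45, d = −0.75 ln(1 − 0.6) = 0.687218 ≈ 0.687.
taxon1–taxon3: 5/20 sites differ → p = 0.25, d = −0.75 ln(1 − 0.333333) = 0.304098 ≈ 0.304.
taxon2–taxon3: 8/20 sites differ → p = 0.4, d = −0.75 ln(1 − 0.533333) = 0.571605 ≈ 0.572.

d(taxon1,taxon2) = 0.687, d(taxon1,taxon3) = 0.304, d(taxon2,taxon3) = 0.572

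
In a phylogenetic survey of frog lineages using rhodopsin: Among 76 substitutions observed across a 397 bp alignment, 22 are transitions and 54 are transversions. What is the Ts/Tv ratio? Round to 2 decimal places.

R = 22/54 = 0.407407… ≈ 0.41 (to 2 d.p.).

0.41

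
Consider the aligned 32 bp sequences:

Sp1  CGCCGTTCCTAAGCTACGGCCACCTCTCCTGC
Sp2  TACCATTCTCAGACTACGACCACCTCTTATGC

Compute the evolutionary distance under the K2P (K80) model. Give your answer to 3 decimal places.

0.467

Of 32 sites, 9 differences are transitions and 1 are transversions, so P = 9/32 = 0.28125 and Q = 1/32 = 0.03125.
Under the Kimura two-parameter model, d = −½ ln(1 − 2P − Q) − ¼ ln(1 − 2Q).
1 − 2P − Q = 0.40625, giving −½ ln(0.40625) = 0.450393.
1 − 2Q = 0.9375, giving −¼ ln(0.9375) = 0.016135.
d = 0.450393 + 0.016135 = 0.466528.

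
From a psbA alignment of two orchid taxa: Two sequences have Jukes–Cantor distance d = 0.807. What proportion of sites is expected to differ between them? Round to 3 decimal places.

0.494

p = (3/4)(1 − e^(−4d/3)) = 0.75 × (1 − e^(-1.076)) = 0.75 × (1 − 0.340957) = 0.494282.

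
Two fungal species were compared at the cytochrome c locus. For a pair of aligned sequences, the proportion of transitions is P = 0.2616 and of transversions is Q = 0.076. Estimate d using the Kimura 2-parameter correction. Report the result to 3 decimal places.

0.498

Under the Kimura two-parameter model, d = −½ ln(1 − 2P − Q) − ¼ ln(1 − 2Q).
1 − 2P − Q = 0.4008, giving −½ ln(0.4008) = 0.457146.
1 − 2Q = 0.848, giving −¼ ln(0.848) = 0.041219.
d = 0.457146 + 0.041219 = 0.498365.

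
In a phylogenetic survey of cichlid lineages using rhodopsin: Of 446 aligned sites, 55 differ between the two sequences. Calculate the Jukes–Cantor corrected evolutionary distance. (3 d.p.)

p = 55/446 ≈ 0.123318.
d = −(3/4) ln(1 − 4p/3) = −0.75 ln(1 − 0.164424) = −0.75 ln(0.835576)
  = −0.75 × (-0.179634) = 0.134726 substitutions/site.

0.135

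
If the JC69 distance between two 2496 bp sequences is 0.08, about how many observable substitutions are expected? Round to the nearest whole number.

Invert JC69: p = (3/4)(1 − e^(−4d/3)) = 0.75 × (1 − e^(-0.106667)) = 0.75 × (1 − 0.898825) = 0.075881.
Expected differing sites = pL ≈ 0.075881 × 2496 = 189.398976 ≈ 189.

189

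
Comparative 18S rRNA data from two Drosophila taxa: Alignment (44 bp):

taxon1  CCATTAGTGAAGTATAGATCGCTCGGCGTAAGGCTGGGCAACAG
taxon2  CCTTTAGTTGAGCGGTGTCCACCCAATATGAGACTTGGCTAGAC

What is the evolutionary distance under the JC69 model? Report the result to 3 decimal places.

0.759

The sequences differ at 21 of 44 sites, so p = 21/44 ≈ 0.477273.
d = −(3/4) ln(1 − 4p/3) = −0.75 ln(1 − 0.636364) = −0.75 ln(0.363636)
  = −0.75 × (-1.011602) = 0.758702 substitutions/site.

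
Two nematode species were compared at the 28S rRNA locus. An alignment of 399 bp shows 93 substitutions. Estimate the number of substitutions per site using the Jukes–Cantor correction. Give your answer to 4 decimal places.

0.2791

p = 93/399 ≈ 0.233083.
d = −(3/4) ln(1 − 4p/3) = −0.75 ln(1 − 0.310777) = −0.75 ln(0.689223)
  = −0.75 × (-0.372190) = 0.279143 substitutions/site.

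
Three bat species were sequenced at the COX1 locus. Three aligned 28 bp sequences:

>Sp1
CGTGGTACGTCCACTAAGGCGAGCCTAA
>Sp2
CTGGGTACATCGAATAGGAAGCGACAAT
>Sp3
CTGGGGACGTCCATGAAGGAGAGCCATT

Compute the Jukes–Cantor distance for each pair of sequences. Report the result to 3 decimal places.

d(Sp1,Sp2) = 0.635, d(Sp1,Sp3) = 0.420, d(Sp2,Sp3) = 0.485

Sp1–Sp2: 12/28 sites differ → p ≈ 0.428571, d = −0.75 ln(1 − 0.571428) = 0.635472 ≈ 0.635.
Sp1–Sp3: 9/28 sites differ → p ≈ 0.321429, d = −0.75 ln(1 − 0.428572) = 0.419713 ≈ 0.420.
Sp2–Sp3: 10/28 sites differ → p ≈ 0.357143, d = −0.75 ln(1 − 0.476191) = 0.484971 ≈ 0.485.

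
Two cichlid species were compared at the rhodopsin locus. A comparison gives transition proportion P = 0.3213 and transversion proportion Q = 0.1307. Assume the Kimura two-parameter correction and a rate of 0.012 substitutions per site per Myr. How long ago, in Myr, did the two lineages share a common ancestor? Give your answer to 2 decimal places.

34.08

Under the Kimura two-parameter model, d = −½ ln(1 − 2P − Q) − ¼ ln(1 − 2Q).
1 − 2P − Q = 0.2267, giving −½ ln(0.2267) = 0.742064.
1 − 2Q = 0.7386, giving −¼ ln(0.7386) = 0.075750.
d = 0.742064 + 0.075750 = 0.817814.
Under a molecular clock d = 2μt, so t = d/(2μ) = 0.817814 / (2 × 0.012) = 34.08 Myr.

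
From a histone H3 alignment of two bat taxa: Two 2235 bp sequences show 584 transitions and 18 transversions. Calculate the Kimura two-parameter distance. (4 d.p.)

0.3823

P = 584/2235 ≈ 0.261298 and Q = 18/2235 ≈ 0.008054.
Under the Kimura two-parameter model, d = −½ ln(1 − 2P − Q) − ¼ ln(1 − 2Q).
1 − 2P − Q = 0.46935, giving −½ ln(0.46935) = 0.378203.
1 − 2Q = 0.983892, giving −¼ ln(0.983892) = 0.004060.
d = 0.378203 + 0.004060 = 0.382263.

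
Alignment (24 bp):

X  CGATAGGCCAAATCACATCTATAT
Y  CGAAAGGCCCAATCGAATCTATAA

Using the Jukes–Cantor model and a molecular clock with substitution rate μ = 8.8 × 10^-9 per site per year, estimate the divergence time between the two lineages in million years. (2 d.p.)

The sequences differ at 5 of 24 sites (4, 10, 15, 16, 24), so p = 5/24 ≈ 0.208333.
d = −(3/4) ln(1 − 4p/3) = −0.75 ln(1 − 0.277777) = −0.75 ln(0.722223)
  = −0.75 × (-0.325421) = 0.244066 substitutions/site.
Under a molecular clock d = 2μt, so t = d/(2μ) = 0.244066 / (2 × 8.8 × 10^-9) = 13.87 million years.

13.87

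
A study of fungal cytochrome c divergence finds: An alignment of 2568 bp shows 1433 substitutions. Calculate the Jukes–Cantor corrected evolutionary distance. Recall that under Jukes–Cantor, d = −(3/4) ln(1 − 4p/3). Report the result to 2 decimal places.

p = 1433/2568 ≈ 0.558022.
d = −(3/4) ln(1 − 4p/3) = −0.75 ln(1 − 0.744029) = −0.75 ln(0.255971)
  = −0.75 × (-1.362691) = 1.022018 substitutions/site.

1.02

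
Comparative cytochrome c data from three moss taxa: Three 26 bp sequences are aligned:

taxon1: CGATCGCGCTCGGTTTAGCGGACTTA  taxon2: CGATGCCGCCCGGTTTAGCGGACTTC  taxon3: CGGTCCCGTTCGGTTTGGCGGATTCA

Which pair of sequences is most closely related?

taxon1 and taxon2

taxon1–taxon2: 4/26 differ, p = 0.154, d = 0.172.
taxon1–taxon3: 6/26 differ, p = 0.231, d = 0.276.
taxon2–taxon3: 8/26 differ, p = 0.308, d = 0.396.
The smallest distance is between taxon1 and taxon2.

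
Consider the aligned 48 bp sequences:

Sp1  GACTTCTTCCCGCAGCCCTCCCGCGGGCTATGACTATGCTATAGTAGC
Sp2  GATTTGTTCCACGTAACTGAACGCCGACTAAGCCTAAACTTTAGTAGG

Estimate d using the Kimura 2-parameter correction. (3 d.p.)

0.613

Of 48 sites, 5 differences are transitions and 15 are transversions, so P = 5/48 ≈ 0.104167 and Q = 15/48 = 0.3125.
Under the Kimura two-parameter model, d = −½ ln(1 − 2P − Q) − ¼ ln(1 − 2Q).
1 − 2P − Q = 0.479166, giving −½ ln(0.479166) = 0.367854.
1 − 2Q = 0.375, giving −¼ ln(0.375) = 0.245207.
d = 0.367854 + 0.245207 = 0.613061.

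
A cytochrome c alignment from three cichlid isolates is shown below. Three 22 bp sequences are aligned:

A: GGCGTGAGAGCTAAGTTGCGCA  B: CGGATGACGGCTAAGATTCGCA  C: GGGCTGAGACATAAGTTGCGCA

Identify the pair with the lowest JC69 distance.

A–B: 7/22 differ, p = 0.318, d = 0.414.
A–C: 4/22 differ, p = 0.182, d = 0.208.
B–C: 8/22 differ, p = 0.364, d = 0.497.
The smallest distance is between A and C.

A and C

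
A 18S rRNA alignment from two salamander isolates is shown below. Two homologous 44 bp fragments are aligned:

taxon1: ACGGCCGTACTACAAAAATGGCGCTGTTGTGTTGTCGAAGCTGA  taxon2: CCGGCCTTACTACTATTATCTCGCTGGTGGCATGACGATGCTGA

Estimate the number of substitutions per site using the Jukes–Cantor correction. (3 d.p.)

0.376

The sequences differ at 13 of 44 sites, so p = 13/44 ≈ 0.295455.
d = −(3/4) ln(1 − 4p/3) = −0.75 ln(1 − 0.39394) = −0.75 ln(0.60606)
  = −0.75 × (-0.500776) = 0.375582 substitutions/site.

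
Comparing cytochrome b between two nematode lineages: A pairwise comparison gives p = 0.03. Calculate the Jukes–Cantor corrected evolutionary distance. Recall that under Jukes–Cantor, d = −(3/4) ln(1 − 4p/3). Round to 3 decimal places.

d = −(3/4) ln(1 − 4p/3) = −0.75 ln(1 − 0.04) = −0.75 ln(0.96)
  = −0.75 × (-0.040822) = 0.030617 substitutions/site.

0.031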